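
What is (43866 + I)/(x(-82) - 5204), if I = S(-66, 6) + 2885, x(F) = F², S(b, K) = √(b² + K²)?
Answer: 46751/1520 + 3*√122/760 ≈ 30.801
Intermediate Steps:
S(b, K) = √(K² + b²)
I = 2885 + 6*√122 (I = √(6² + (-66)²) + 2885 = √(36 + 4356) + 2885 = √4392 + 2885 = 6*√122 + 2885 = 2885 + 6*√122 ≈ 2951.3)
(43866 + I)/(x(-82) - 5204) = (43866 + (2885 + 6*√122))/((-82)² - 5204) = (46751 + 6*√122)/(6724 - 5204) = (46751 + 6*√122)/1520 = (46751 + 6*√122)*(1/1520) = 46751/1520 + 3*√122/760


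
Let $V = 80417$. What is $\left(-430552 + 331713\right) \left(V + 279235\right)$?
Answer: $-35547644028$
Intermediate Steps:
$\left(-430552 + 331713\right) \left(V + 279235\right) = \left(-430552 + 331713\right) \left(80417 + 279235\right) = \left(-98839\right) 359652 = -35547644028$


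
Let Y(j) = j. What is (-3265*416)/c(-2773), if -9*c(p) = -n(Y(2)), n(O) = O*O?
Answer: -3056040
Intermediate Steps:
n(O) = O**2
c(p) = 4/9 (c(p) = -(-1)*2**2/9 = -(-1)*4/9 = -1/9*(-4) = 4/9)
(-3265*416)/c(-2773) = (-3265*416)/(4/9) = -1358240*9/4 = -3056040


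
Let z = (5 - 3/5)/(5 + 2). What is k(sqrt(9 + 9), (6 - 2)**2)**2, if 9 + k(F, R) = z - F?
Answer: 107899/1225 + 1758*sqrt(2)/35 ≈ 159.11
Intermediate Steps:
z = 22/35 (z = (5 - 3*1/5)/7 = (5 - 3/5)*(1/7) = (22/5)*(1/7) = 22/35 ≈ 0.62857)
k(F, R) = -293/35 - F (k(F, R) = -9 + (22/35 - F) = -293/35 - F)
k(sqrt(9 + 9), (6 - 2)**2)**2 = (-293/35 - sqrt(9 + 9))**2 = (-293/35 - sqrt(18))**2 = (-293/35 - 3*sqrt(2))**2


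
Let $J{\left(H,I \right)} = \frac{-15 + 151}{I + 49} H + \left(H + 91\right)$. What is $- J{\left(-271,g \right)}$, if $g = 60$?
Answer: $\frac{56476}{109} \approx 518.13$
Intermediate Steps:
$J{\left(H,I \right)} = 91 + H + \frac{136 H}{49 + I}$ ($J{\left(H,I \right)} = \frac{136}{49 + I} H + \left(91 + H\right) = \frac{136 H}{49 + I} + \left(91 + H\right) = 91 + H + \frac{136 H}{49 + I}$)
$- J{\left(-271,g \right)} = - \frac{4459 + 91 \cdot 60 + 185 \left(-271\right) - 16260}{49 + 60} = - \frac{4459 + 5460 - 50135 - 16260}{109} = - \frac{-56476}{109} = \left(-1\right) \left(- \frac{56476}{109}\right) = \frac{56476}{109}$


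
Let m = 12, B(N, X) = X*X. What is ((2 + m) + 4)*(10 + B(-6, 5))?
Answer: 630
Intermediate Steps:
B(N, X) = X²
((2 + m) + 4)*(10 + B(-6, 5)) = ((2 + 12) + 4)*(10 + 5²) = (14 + 4)*(10 + 25) = 18*35 = 630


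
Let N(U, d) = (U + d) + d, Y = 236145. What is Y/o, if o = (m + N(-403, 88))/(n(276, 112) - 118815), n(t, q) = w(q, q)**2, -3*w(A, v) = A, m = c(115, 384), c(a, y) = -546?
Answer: 83185303565/2319 ≈ 3.5871e+7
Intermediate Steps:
m = -546
w(A, v) = -A/3
N(U, d) = U + 2*d
n(t, q) = q**2/9 (n(t, q) = (-q/3)**2 = q**2/9)
o = 6957/1056791 (o = (-546 + (-403 + 2*88))/((1/9)*112**2 - 118815) = (-546 + (-403 + 176))/((1/9)*12544 - 118815) = (-546 - 227)/(12544/9 - 118815) = -773/(-1056791/9) = -773*(-9/1056791) = 6957/1056791 ≈ 0.0065831)
Y/o = 236145/(6957/1056791) = 236145*(1056791/6957) = 83185303565/2319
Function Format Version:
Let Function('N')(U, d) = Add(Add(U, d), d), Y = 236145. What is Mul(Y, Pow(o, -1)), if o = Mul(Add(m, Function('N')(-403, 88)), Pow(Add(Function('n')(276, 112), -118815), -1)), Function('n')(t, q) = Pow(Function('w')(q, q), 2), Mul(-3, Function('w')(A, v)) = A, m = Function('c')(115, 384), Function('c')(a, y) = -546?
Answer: Rational(83185303565, 2319) ≈ 3.5871e+7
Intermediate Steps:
m = -546
Function('w')(A, v) = Mul(Rational(-1, 3), A)
Function('N')(U, d) = Add(U, Mul(2, d))
Function('n')(t, q) = Mul(Rational(1, 9), Pow(q, 2)) (Function('n')(t, q) = Pow(Mul(Rational(-1, 3), q), 2) = Mul(Rational(1, 9), Pow(q, 2)))
o = Rational(6957, 1056791) (o = Mul(Add(-546, Add(-403, Mul(2, 88))), Pow(Add(Mul(Rational(1, 9), Pow(112, 2)), -118815), -1)) = Mul(Add(-546, Add(-403, 176)), Pow(Add(Mul(Rational(1, 9), 12544), -118815), -1)) = Mul(Add(-546, -227), Pow(Add(Rational(12544, 9), -118815), -1)) = Mul(-773, Pow(Rational(-1056791, 9), -1)) = Mul(-773, Rational(-9, 1056791)) = Rational(6957, 1056791) ≈ 0.0065831)
Mul(Y, Pow(o, -1)) = Mul(236145, Pow(Rational(6957, 1056791), -1)) = Mul(236145, Rational(1056791, 6957)) = Rational(83185303565, 2319)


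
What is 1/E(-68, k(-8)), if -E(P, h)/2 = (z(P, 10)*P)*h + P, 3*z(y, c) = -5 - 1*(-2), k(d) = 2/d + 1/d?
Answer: 1/187 ≈ 0.0053476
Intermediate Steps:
k(d) = 3/d (k(d) = 2/d + 1/d = 3/d)
z(y, c) = -1 (z(y, c) = (-5 - 1*(-2))/3 = (-5 + 2)/3 = (⅓)*(-3) = -1)
E(P, h) = -2*P + 2*P*h (E(P, h) = -2*((-P)*h + P) = -2*(-P*h + P) = -2*(P - P*h) = -2*P + 2*P*h)
1/E(-68, k(-8)) = 1/(2*(-68)*(-1 + 3/(-8))) = 1/(2*(-68)*(-1 + 3*(-⅛))) = 1/(2*(-68)*(-1 - 3/8)) = 1/(2*(-68)*(-11/8)) = 1/187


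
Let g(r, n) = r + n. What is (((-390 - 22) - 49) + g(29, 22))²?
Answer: 168100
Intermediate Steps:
g(r, n) = n + r
(((-390 - 22) - 49) + g(29, 22))² = (((-390 - 22) - 49) + (22 + 29))² = ((-412 - 49) + 51)² = (-461 + 51)² = (-410)² = 168100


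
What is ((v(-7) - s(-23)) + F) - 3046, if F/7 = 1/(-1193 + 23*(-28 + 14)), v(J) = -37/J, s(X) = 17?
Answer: -32427109/10605 ≈ -3057.7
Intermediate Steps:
F = -7/1515 (F = 7/(-1193 + 23*(-28 + 14)) = 7/(-1193 + 23*(-14)) = 7/(-1193 - 322) = 7/(-1515) = 7*(-1/1515) = -7/1515 ≈ -0.0046205)
((v(-7) - s(-23)) + F) - 3046 = ((-37/(-7) - 1*17) - 7/1515) - 3046 = ((-37*(-⅐) - 17) - 7/1515) - 3046 = ((37/7 - 17) - 7/1515) - 3046 = (-82/7 - 7/1515) - 3046 = -124279/10605 - 3046 = -32427109/10605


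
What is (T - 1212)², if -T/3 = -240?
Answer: 242064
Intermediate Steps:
T = 720 (T = -3*(-240) = 720)
(T - 1212)² = (720 - 1212)² = (-492)² = 242064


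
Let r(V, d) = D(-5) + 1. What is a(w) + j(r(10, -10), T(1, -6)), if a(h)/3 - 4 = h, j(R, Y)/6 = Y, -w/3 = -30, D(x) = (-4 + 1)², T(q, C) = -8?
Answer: 234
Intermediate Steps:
D(x) = 9 (D(x) = (-3)² = 9)
r(V, d) = 10 (r(V, d) = 9 + 1 = 10)
w = 90 (w = -3*(-30) = 90)
j(R, Y) = 6*Y
a(h) = 12 + 3*h
a(w) + j(r(10, -10), T(1, -6)) = (12 + 3*90) + 6*(-8) = (12 + 270) - 48 = 282 - 48 = 234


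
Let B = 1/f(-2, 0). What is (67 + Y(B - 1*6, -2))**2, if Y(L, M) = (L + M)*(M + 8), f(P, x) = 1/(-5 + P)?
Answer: 529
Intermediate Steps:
B = -7 (B = 1/(1/(-5 - 2)) = 1/(1/(-7)) = 1/(-1/7) = -7)
Y(L, M) = (8 + M)*(L + M) (Y(L, M) = (L + M)*(8 + M) = (8 + M)*(L + M))
(67 + Y(B - 1*6, -2))**2 = (67 + ((-2)**2 + 8*(-7 - 1*6) + 8*(-2) + (-7 - 1*6)*(-2)))**2 = (67 + (4 + 8*(-7 - 6) - 16 + (-7 - 6)*(-2)))**2 = (67 + (4 + 8*(-13) - 16 - 13*(-2)))**2 = (67 + (4 - 104 - 16 + 26))**2 = (67 - 90)**2 = (-23)**2 = 529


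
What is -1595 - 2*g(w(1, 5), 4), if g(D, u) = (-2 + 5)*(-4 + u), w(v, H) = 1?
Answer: -1595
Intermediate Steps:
g(D, u) = -12 + 3*u (g(D, u) = 3*(-4 + u) = -12 + 3*u)
-1595 - 2*g(w(1, 5), 4) = -1595 - 2*(-12 + 3*4) = -1595 - 2*(-12 + 12) = -1595 - 2*0 = -1595 + 0 = -1595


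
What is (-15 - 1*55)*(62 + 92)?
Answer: -10780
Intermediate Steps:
(-15 - 1*55)*(62 + 92) = (-15 - 55)*154 = -70*154 = -10780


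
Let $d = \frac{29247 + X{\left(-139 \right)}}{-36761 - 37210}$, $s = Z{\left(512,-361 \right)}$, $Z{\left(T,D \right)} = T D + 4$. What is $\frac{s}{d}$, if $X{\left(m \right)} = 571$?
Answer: $\frac{6835955994}{14909} \approx 4.5851 \cdot 10^{5}$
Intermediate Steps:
$Z{\left(T,D \right)} = 4 + D T$ ($Z{\left(T,D \right)} = D T + 4 = 4 + D T$)
$s = -184828$ ($s = 4 - 184832 = -184828$)
$d = - \frac{29818}{73971}$ ($d = \frac{29247 + 571}{-36761 - 37210} = \frac{29818}{-73971} = 29818 \left(- \frac{1}{73971}\right) = - \frac{29818}{73971} \approx -0.4031$)
$\frac{s}{d} = - \frac{184828}{- \frac{29818}{73971}} = \left(-184828\right) \left(- \frac{73971}{29818}\right) = \frac{6835955994}{14909}$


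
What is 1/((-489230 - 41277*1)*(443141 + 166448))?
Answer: -1/323391231623 ≈ -3.0922e-12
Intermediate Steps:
1/((-489230 - 41277*1)*(443141 + 166448)) = 1/((-489230 - 41277)*609589) = 1/(-530507*609589) = 1/(-323391231623) = -1/323391231623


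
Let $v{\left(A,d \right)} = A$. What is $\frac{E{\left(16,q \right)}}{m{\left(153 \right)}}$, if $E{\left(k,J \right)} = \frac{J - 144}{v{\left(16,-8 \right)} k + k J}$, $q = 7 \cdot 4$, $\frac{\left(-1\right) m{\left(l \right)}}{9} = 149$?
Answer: $\frac{29}{236016} \approx 0.00012287$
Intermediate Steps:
$m{\left(l \right)} = -1341$ ($m{\left(l \right)} = \left(-9\right) 149 = -1341$)
$q = 28$
$E{\left(k,J \right)} = \frac{-144 + J}{16 k + J k}$ ($E{\left(k,J \right)} = \frac{J - 144}{16 k + k J} = \frac{-144 + J}{16 k + J k}$)
$\frac{E{\left(16,q \right)}}{m{\left(153 \right)}} = \frac{\frac{1}{16} \frac{1}{16 + 28} \left(-144 + 28\right)}{-1341} = \frac{1}{16} \cdot \frac{1}{44} \left(-116\right) \left(- \frac{1}{1341}\right) = \left(- \frac{29}{176}\right) \left(- \frac{1}{1341}\right) = \frac{29}{236016}$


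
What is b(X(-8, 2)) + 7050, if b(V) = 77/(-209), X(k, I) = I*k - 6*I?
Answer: 133943/19 ≈ 7049.6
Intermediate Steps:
X(k, I) = -6*I + I*k
b(V) = -7/19 (b(V) = 77*(-1/209) = -7/19)
b(X(-8, 2)) + 7050 = -7/19 + 7050 = 133943/19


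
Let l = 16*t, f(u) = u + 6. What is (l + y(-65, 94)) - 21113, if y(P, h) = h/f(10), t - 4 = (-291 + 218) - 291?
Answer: -214937/8 ≈ -26867.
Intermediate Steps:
f(u) = 6 + u
t = -360 (t = 4 + ((-291 + 218) - 291) = 4 + (-73 - 291) = 4 - 364 = -360)
l = -5760 (l = 16*(-360) = -5760)
y(P, h) = h/16 (y(P, h) = h/(6 + 10) = h/16)
(l + y(-65, 94)) - 21113 = (-5760 + (1/16)*94) - 21113 = (-5760 + 47/8) - 21113 = -46033/8 - 21113 = -214937/8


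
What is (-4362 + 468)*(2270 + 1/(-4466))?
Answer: -1794393963/203 ≈ -8.8394e+6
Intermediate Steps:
(-4362 + 468)*(2270 + 1/(-4466)) = -3894*(2270 - 1/4466) = -3894*10137819/4466 = -1794393963/203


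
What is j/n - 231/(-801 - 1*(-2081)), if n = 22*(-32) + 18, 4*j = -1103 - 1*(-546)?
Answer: 9887/439040 ≈ 0.022520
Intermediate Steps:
j = -557/4 (j = (-1103 - 1*(-546))/4 = (-1103 + 546)/4 = (1/4)*(-557) = -557/4 ≈ -139.25)
n = -686 (n = -704 + 18 = -686)
j/n - 231/(-801 - 1*(-2081)) = -557/4/(-686) - 231/(-801 - 1*(-2081)) = -557/4*(-1/686) - 231/(-801 + 2081) = 557/2744 - 231/1280 = 9887/439040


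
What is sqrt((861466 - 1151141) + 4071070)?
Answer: 3*sqrt(420155) ≈ 1944.6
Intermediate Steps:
sqrt((861466 - 1151141) + 4071070) = sqrt(-289675 + 4071070) = sqrt(3781395) = 3*sqrt(420155)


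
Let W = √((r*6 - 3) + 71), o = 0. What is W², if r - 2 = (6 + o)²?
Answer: 296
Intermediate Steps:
r = 38 (r = 2 + (6 + 0)² = 2 + 6² = 2 + 36 = 38)
W = 2*√74 (W = √((38*6 - 3) + 71) = √((228 - 3) + 71) = √(225 + 71) = √296 = 2*√74 ≈ 17.205)
W² = (2*√74)² = 296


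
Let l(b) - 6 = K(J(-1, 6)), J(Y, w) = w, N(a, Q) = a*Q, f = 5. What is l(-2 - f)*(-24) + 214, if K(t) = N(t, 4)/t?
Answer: -26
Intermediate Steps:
N(a, Q) = Q*a
K(t) = 4 (K(t) = (4*t)/t = 4)
l(b) = 10 (l(b) = 6 + 4 = 10)
l(-2 - f)*(-24) + 214 = 10*(-24) + 214 = -240 + 214 = -26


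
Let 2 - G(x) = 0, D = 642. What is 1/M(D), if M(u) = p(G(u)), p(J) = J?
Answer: ½ ≈ 0.50000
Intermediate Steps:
G(x) = 2 (G(x) = 2 - 1*0 = 2 + 0 = 2)
M(u) = 2
1/M(D) = 1/2 = ½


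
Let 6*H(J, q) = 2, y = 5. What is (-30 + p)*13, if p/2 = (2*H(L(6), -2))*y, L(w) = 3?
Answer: -910/3 ≈ -303.33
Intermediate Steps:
H(J, q) = ⅓ (H(J, q) = (⅙)*2 = ⅓)
p = 20/3 (p = 2*((2*(⅓))*5) = 2*((⅔)*5) = 2*(10/3) = 20/3 ≈ 6.6667)
(-30 + p)*13 = (-30 + 20/3)*13 = -70/3*13 = -910/3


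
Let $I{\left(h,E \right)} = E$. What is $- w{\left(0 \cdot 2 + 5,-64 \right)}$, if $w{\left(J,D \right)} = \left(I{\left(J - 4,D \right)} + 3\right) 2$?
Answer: $122$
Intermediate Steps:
$w{\left(J,D \right)} = 6 + 2 D$ ($w{\left(J,D \right)} = \left(D + 3\right) 2 = \left(3 + D\right) 2 = 6 + 2 D$)
$- w{\left(0 \cdot 2 + 5,-64 \right)} = - (6 + 2 \left(-64\right)) = - (6 - 128) = \left(-1\right) \left(-122\right) = 122$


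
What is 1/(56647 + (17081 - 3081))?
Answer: 1/70647 ≈ 1.4155e-5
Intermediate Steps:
1/(56647 + (17081 - 3081)) = 1/(56647 + 14000) = 1/70647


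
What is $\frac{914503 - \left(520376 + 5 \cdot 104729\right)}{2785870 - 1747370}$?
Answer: $- \frac{2089}{16750} \approx -0.12472$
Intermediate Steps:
$\frac{914503 - \left(520376 + 5 \cdot 104729\right)}{2785870 - 1747370} = \frac{914503 - 1044021}{1038500} = \left(914503 - 1044021\right) \frac{1}{1038500} = \left(-129518\right) \frac{1}{1038500} = - \frac{2089}{16750}$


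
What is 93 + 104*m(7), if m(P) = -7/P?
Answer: -11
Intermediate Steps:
93 + 104*m(7) = 93 + 104*(-7/7) = 93 + 104*(-7*⅐) = 93 + 104*(-1) = 93 - 104 = -11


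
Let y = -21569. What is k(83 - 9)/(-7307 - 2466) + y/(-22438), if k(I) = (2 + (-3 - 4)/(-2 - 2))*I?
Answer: 102283646/109643287 ≈ 0.93288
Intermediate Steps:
k(I) = 15*I/4 (k(I) = (2 - 7/(-4))*I = (2 - 7*(-1/4))*I = (2 + 7/4)*I = 15*I/4)
k(83 - 9)/(-7307 - 2466) + y/(-22438) = (15*(83 - 9)/4)/(-7307 - 2466) - 21569/(-22438) = ((15/4)*74)/(-9773) - 21569*(-1/22438) = (555/2)*(-1/9773) + 21569/22438 = -555/19546 + 21569/22438 = 102283646/109643287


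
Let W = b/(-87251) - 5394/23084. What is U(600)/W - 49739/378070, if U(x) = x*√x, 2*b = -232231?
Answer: -49739/378070 + 104177694000*√6/19049813 ≈ 13395.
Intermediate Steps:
b = -232231/2 (b = (½)*(-232231) = -232231/2 ≈ -1.1612e+5)
W = 19049813/17362949 (W = -232231/2/(-87251) - 5394/23084 = -232231/2*(-1/87251) - 5394*1/23084 = 232231/174502 - 93/398 = 19049813/17362949 ≈ 1.0972)
U(x) = x^(3/2)
U(600)/W - 49739/378070 = 600^(3/2)/(19049813/17362949) - 49739/378070 = (6000*√6)*(17362949/19049813) - 49739*1/378070 = 104177694000*√6/19049813 - 49739/378070 = -49739/378070 + 104177694000*√6/19049813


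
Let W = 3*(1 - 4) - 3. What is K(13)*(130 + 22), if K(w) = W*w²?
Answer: -308256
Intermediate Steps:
W = -12 (W = 3*(-3) - 3 = -9 - 3 = -12)
K(w) = -12*w²
K(13)*(130 + 22) = (-12*13²)*(130 + 22) = -12*169*152 = -2028*152 = -308256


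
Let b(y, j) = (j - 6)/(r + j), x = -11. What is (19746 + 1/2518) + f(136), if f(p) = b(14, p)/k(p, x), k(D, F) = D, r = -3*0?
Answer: 229907345531/11643232 ≈ 19746.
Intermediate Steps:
r = 0
b(y, j) = (-6 + j)/j (b(y, j) = (j - 6)/(0 + j) = (-6 + j)/j)
f(p) = (-6 + p)/p² (f(p) = ((-6 + p)/p)/p = (-6 + p)/p²)
(19746 + 1/2518) + f(136) = (19746 + 1/2518) + (-6 + 136)/136² = (19746 + 1/2518) + (1/18496)*130 = 49720429/2518 + 65/9248 = 229907345531/11643232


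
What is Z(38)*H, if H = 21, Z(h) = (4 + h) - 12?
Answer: 630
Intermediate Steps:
Z(h) = -8 + h
Z(38)*H = (-8 + 38)*21 = 30*21 = 630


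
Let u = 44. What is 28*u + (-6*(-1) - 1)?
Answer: 1237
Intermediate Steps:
28*u + (-6*(-1) - 1) = 28*44 + (-6*(-1) - 1) = 1232 + (6 - 1) = 1232 + 5 = 1237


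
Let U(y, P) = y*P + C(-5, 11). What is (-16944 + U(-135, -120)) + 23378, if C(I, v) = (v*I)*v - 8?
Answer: 22021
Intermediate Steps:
C(I, v) = -8 + I*v**2 (C(I, v) = (I*v)*v - 8 = I*v**2 - 8 = -8 + I*v**2)
U(y, P) = -613 + P*y (U(y, P) = y*P + (-8 - 5*11**2) = P*y + (-8 - 5*121) = P*y + (-8 - 605) = P*y - 613 = -613 + P*y)
(-16944 + U(-135, -120)) + 23378 = (-16944 + (-613 - 120*(-135))) + 23378 = (-16944 + (-613 + 16200)) + 23378 = (-16944 + 15587) + 23378 = -1357 + 23378 = 22021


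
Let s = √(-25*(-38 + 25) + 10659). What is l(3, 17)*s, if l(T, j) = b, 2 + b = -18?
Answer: -40*√2746 ≈ -2096.1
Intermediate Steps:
b = -20 (b = -2 - 18 = -20)
s = 2*√2746 (s = √(-25*(-13) + 10659) = √(325 + 10659) = √10984 = 2*√2746 ≈ 104.80)
l(T, j) = -20
l(3, 17)*s = -40*√2746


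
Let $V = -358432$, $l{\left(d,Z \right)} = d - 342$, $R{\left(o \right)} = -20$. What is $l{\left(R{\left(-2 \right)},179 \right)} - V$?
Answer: $358070$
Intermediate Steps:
$l{\left(d,Z \right)} = -342 + d$
$l{\left(R{\left(-2 \right)},179 \right)} - V = \left(-342 - 20\right) - -358432 = -362 + 358432 = 358070$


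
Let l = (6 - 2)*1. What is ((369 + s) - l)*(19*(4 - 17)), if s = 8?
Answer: -92131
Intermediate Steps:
l = 4 (l = 4*1 = 4)
((369 + s) - l)*(19*(4 - 17)) = ((369 + 8) - 1*4)*(19*(4 - 17)) = (377 - 4)*(19*(-13)) = 373*(-247) = -92131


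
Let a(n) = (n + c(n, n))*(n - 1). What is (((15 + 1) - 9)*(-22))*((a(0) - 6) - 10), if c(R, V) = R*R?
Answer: 2464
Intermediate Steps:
c(R, V) = R²
a(n) = (-1 + n)*(n + n²) (a(n) = (n + n²)*(n - 1) = (n + n²)*(-1 + n) = (-1 + n)*(n + n²))
(((15 + 1) - 9)*(-22))*((a(0) - 6) - 10) = (((15 + 1) - 9)*(-22))*(((0³ - 1*0) - 6) - 10) = ((16 - 9)*(-22))*(((0 + 0) - 6) - 10) = (7*(-22))*((0 - 6) - 10) = -154*(-6 - 10) = -154*(-16) = 2464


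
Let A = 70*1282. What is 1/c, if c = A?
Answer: 1/89740 ≈ 1.1143e-5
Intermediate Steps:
A = 89740
c = 89740
1/c = 1/89740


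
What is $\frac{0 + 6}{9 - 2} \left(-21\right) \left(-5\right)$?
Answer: $90$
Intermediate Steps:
$\frac{0 + 6}{9 - 2} \left(-21\right) \left(-5\right) = \frac{6}{7} \left(-21\right) \left(-5\right) = \left(-18\right) \left(-5\right) = 90$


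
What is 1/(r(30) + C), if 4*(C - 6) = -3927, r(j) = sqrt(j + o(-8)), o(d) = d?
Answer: -15612/15233057 - 16*sqrt(22)/15233057 ≈ -0.0010298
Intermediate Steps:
r(j) = sqrt(-8 + j) (r(j) = sqrt(j - 8) = sqrt(-8 + j))
C = -3903/4 (C = 6 + (1/4)*(-3927) = 6 - 3927/4 = -3903/4 ≈ -975.75)
1/(r(30) + C) = 1/(sqrt(-8 + 30) - 3903/4) = 1/(sqrt(22) - 3903/4) = 1/(-3903/4 + sqrt(22))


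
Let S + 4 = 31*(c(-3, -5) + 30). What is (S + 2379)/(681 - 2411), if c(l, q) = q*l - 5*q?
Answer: -909/346 ≈ -2.6272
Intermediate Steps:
c(l, q) = -5*q + l*q (c(l, q) = l*q - 5*q = -5*q + l*q)
S = 2166 (S = -4 + 31*(-5*(-5 - 3) + 30) = -4 + 31*(-5*(-8) + 30) = -4 + 31*(40 + 30) = -4 + 31*70 = -4 + 2170 = 2166)
(S + 2379)/(681 - 2411) = (2166 + 2379)/(681 - 2411) = 4545/(-1730) = 4545*(-1/1730) = -909/346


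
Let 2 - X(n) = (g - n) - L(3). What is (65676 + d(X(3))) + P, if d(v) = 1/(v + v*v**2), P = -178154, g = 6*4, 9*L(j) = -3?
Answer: -22004521079/195634 ≈ -1.1248e+5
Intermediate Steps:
L(j) = -1/3 (L(j) = (1/9)*(-3) = -1/3)
g = 24
X(n) = -67/3 + n (X(n) = 2 - ((24 - n) - 1*(-1/3)) = 2 - ((24 - n) + 1/3) = 2 - (73/3 - n) = 2 + (-73/3 + n) = -67/3 + n)
d(v) = 1/(v + v**3)
(65676 + d(X(3))) + P = (65676 + 1/((-67/3 + 3) + (-67/3 + 3)**3)) - 178154 = (65676 + 1/(-58/3 + (-58/3)**3)) - 178154 = (65676 + 1/(-58/3 - 195112/27)) - 178154 = (65676 + 1/(-195634/27)) - 178154 = (65676 - 27/195634) - 178154 = 12848458557/195634 - 178154 = -22004521079/195634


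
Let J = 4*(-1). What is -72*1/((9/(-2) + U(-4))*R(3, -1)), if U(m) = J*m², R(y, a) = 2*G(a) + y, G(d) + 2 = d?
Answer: -48/137 ≈ -0.35037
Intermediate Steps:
G(d) = -2 + d
R(y, a) = -4 + y + 2*a (R(y, a) = 2*(-2 + a) + y = (-4 + 2*a) + y = -4 + y + 2*a)
J = -4
U(m) = -4*m²
-72*1/((9/(-2) + U(-4))*R(3, -1)) = -72*1/((9/(-2) - 4*(-4)²)*(-4 + 3 + 2*(-1))) = -72*1/((9*(-½) - 4*16)*(-4 + 3 - 2)) = -72*(-1/(3*(-9/2 - 64))) = -72/((-137/2*(-3))) = -72/411/2 = -72*2/411 = -48/137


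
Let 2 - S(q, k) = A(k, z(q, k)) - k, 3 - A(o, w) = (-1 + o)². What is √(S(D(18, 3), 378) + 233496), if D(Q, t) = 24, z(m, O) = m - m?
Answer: 9*√4642 ≈ 613.19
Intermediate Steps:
z(m, O) = 0
A(o, w) = 3 - (-1 + o)²
S(q, k) = -1 + k + (-1 + k)² (S(q, k) = 2 - ((3 - (-1 + k)²) - k) = 2 - (3 - k - (-1 + k)²) = 2 + (-3 + k + (-1 + k)²) = -1 + k + (-1 + k)²)
√(S(D(18, 3), 378) + 233496) = √(378*(-1 + 378) + 233496) = √(378*377 + 233496) = √(142506 + 233496) = √376002 = 9*√4642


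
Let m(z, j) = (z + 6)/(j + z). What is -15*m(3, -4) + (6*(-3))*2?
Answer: 99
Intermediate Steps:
m(z, j) = (6 + z)/(j + z)
-15*m(3, -4) + (6*(-3))*2 = -15*(6 + 3)/(-4 + 3) + (6*(-3))*2 = -15*9/(-1) - 18*2 = -(-15)*9 - 36 = -15*(-9) - 36 = 135 - 36 = 99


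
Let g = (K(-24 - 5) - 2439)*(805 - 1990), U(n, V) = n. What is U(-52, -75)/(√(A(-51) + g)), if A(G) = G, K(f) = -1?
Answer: -52*√321261/963783 ≈ -0.030581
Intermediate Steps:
g = 2891400 (g = (-1 - 2439)*(805 - 1990) = -2440*(-1185) = 2891400)
U(-52, -75)/(√(A(-51) + g)) = -52/√(-51 + 2891400) = -52*√321261/963783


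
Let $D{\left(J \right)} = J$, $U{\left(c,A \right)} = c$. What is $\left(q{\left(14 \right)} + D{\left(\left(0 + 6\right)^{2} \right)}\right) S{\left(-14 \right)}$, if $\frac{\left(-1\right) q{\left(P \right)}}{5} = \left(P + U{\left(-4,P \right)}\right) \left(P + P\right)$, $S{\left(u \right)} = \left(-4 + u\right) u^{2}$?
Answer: $4812192$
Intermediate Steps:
$S{\left(u \right)} = u^{2} \left(-4 + u\right)$
$q{\left(P \right)} = - 10 P \left(-4 + P\right)$ ($q{\left(P \right)} = - 5 \left(P - 4\right) \left(P + P\right) = - 5 \left(-4 + P\right) 2 P = - 5 \cdot 2 P \left(-4 + P\right) = - 10 P \left(-4 + P\right)$)
$\left(q{\left(14 \right)} + D{\left(\left(0 + 6\right)^{2} \right)}\right) S{\left(-14 \right)} = \left(10 \cdot 14 \left(4 - 14\right) + \left(0 + 6\right)^{2}\right) \left(-14\right)^{2} \left(-4 - 14\right) = \left(10 \cdot 14 \left(4 - 14\right) + 6^{2}\right) 196 \left(-18\right) = \left(10 \cdot 14 \left(-10\right) + 36\right) \left(-3528\right) = \left(-1400 + 36\right) \left(-3528\right) = \left(-1364\right) \left(-3528\right) = 4812192$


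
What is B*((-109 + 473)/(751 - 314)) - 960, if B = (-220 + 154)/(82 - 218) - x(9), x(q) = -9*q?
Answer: -6627609/7429 ≈ -892.13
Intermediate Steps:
B = 5541/68 (B = (-220 + 154)/(82 - 218) - (-9)*9 = -66/(-136) - 1*(-81) = -66*(-1/136) + 81 = 33/68 + 81 = 5541/68 ≈ 81.485)
B*((-109 + 473)/(751 - 314)) - 960 = 5541*((-109 + 473)/(751 - 314))/68 - 960 = 5541*(364/437)/68 - 960 = 5541*(364*(1/437))/68 - 960 = (5541/68)*(364/437) - 960 = 504231/7429 - 960 = -6627609/7429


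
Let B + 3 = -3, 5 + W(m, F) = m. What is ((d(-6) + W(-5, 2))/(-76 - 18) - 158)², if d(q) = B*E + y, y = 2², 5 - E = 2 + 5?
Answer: 55190041/2209 ≈ 24984.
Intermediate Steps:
E = -2 (E = 5 - (2 + 5) = 5 - 1*7 = 5 - 7 = -2)
W(m, F) = -5 + m
B = -6 (B = -3 - 3 = -6)
y = 4
d(q) = 16 (d(q) = -6*(-2) + 4 = 12 + 4 = 16)
((d(-6) + W(-5, 2))/(-76 - 18) - 158)² = ((16 + (-5 - 5))/(-76 - 18) - 158)² = ((16 - 10)/(-94) - 158)² = (6*(-1/94) - 158)² = (-3/47 - 158)² = (-7429/47)² = 55190041/2209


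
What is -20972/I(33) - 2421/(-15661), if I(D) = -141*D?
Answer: 339707405/72870633 ≈ 4.6618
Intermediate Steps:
-20972/I(33) - 2421/(-15661) = -20972/((-141*33)) - 2421/(-15661) = -20972/(-4653) - 2421*(-1/15661) = -20972*(-1/4653) + 2421/15661 = 20972/4653 + 2421/15661 = 339707405/72870633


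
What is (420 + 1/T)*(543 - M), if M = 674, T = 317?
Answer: -17441471/317 ≈ -55020.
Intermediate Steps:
(420 + 1/T)*(543 - M) = (420 + 1/317)*(543 - 1*674) = (420 + 1/317)*(543 - 674) = (133141/317)*(-131) = -17441471/317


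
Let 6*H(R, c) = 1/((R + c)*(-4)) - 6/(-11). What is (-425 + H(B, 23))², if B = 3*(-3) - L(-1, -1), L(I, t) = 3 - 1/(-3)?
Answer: 1431743868025/7929856 ≈ 1.8055e+5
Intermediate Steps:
L(I, t) = 10/3 (L(I, t) = 3 - 1*(-⅓) = 3 + ⅓ = 10/3)
B = -37/3 (B = 3*(-3) - 1*10/3 = -9 - 10/3 = -37/3 ≈ -12.333)
H(R, c) = 1/11 - 1/(24*(R + c)) (H(R, c) = (1/((R + c)*(-4)) - 6/(-11))/6 = (-¼/(R + c) - 6*(-1/11))/6 = (-1/(4*(R + c)) + 6/11)/6 = (6/11 - 1/(4*(R + c)))/6 = 1/11 - 1/(24*(R + c)))
(-425 + H(B, 23))² = (-425 + (-1/24 + (1/11)*(-37/3) + (1/11)*23)/(-37/3 + 23))² = (-425 + (-1/24 - 37/33 + 23/11)/(32/3))² = (-425 + (3/32)*(245/264))² = (-425 + 245/2816)² = (-1196555/2816)² = 1431743868025/7929856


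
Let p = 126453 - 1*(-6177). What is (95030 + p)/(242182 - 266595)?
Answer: -227660/24413 ≈ -9.3254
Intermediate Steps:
p = 132630 (p = 126453 + 6177 = 132630)
(95030 + p)/(242182 - 266595) = (95030 + 132630)/(242182 - 266595) = 227660/(-24413) = 227660*(-1/24413) = -227660/24413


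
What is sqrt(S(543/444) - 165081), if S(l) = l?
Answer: I*sqrt(903976859)/74 ≈ 406.3*I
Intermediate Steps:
sqrt(S(543/444) - 165081) = sqrt(543/444 - 165081) = sqrt(543*(1/444) - 165081) = sqrt(181/148 - 165081) = sqrt(-24431807/148) = I*sqrt(903976859)/74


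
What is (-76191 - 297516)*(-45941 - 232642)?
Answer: 104108417181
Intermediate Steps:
(-76191 - 297516)*(-45941 - 232642) = -373707*(-278583) = 104108417181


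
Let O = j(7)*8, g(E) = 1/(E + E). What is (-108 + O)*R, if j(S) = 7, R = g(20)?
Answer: -13/10 ≈ -1.3000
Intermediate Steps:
g(E) = 1/(2*E)
R = 1/40 (R = (½)/20 = (½)*(1/20) = 1/40 ≈ 0.025000)
O = 56 (O = 7*8 = 56)
(-108 + O)*R = (-108 + 56)*(1/40) = -52*1/40 = -13/10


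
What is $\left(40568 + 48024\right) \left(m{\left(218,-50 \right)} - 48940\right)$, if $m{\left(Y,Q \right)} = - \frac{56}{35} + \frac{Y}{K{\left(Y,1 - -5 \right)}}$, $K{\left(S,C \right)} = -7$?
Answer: $- \frac{21692966176}{5} \approx -4.3386 \cdot 10^{9}$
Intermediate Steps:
$m{\left(Y,Q \right)} = - \frac{8}{5} - \frac{Y}{7}$ ($m{\left(Y,Q \right)} = - \frac{56}{35} + \frac{Y}{-7} = \left(-56\right) \frac{1}{35} + Y \left(- \frac{1}{7}\right) = - \frac{8}{5} - \frac{Y}{7}$)
$\left(40568 + 48024\right) \left(m{\left(218,-50 \right)} - 48940\right) = \left(40568 + 48024\right) \left(\left(- \frac{8}{5} - \frac{218}{7}\right) - 48940\right) = 88592 \left(\left(- \frac{8}{5} - \frac{218}{7}\right) - 48940\right) = 88592 \left(- \frac{1146}{35} - 48940\right) = 88592 \left(- \frac{1714046}{35}\right) = - \frac{21692966176}{5}$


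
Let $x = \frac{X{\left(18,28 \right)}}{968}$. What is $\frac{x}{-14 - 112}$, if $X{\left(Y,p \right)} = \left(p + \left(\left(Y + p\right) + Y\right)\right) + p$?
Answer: $- \frac{5}{5082} \approx -0.00098386$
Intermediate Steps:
$X{\left(Y,p \right)} = 2 Y + 3 p$ ($X{\left(Y,p \right)} = \left(p + \left(p + 2 Y\right)\right) + p = \left(2 Y + 2 p\right) + p = 2 Y + 3 p$)
$x = \frac{15}{121}$ ($x = \frac{2 \cdot 18 + 3 \cdot 28}{968} = \left(36 + 84\right) \frac{1}{968} = 120 \cdot \frac{1}{968} = \frac{15}{121} \approx 0.12397$)
$\frac{x}{-14 - 112} = \frac{15}{121 \left(-14 - 112\right)} = \frac{15}{121 \left(-126\right)} = \frac{15}{121} \left(- \frac{1}{126}\right) = - \frac{5}{5082}$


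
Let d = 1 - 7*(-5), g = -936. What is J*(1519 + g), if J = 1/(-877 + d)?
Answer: -583/841 ≈ -0.69322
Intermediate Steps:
d = 36 (d = 1 + 35 = 36)
J = -1/841 (J = 1/(-877 + 36) = 1/(-841) = -1/841 ≈ -0.0011891)
J*(1519 + g) = -(1519 - 936)/841 = -1/841*583 = -583/841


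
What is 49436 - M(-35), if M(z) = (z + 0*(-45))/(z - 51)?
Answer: 4251461/86 ≈ 49436.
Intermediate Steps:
M(z) = z/(-51 + z) (M(z) = (z + 0)/(-51 + z) = z/(-51 + z))
49436 - M(-35) = 49436 - (-35)/(-51 - 35) = 49436 - (-35)/(-86) = 49436 - (-35)*(-1)/86 = 49436 - 1*35/86 = 49436 - 35/86 = 4251461/86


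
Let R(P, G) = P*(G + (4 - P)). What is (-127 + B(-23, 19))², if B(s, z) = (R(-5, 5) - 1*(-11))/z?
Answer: 6110784/361 ≈ 16927.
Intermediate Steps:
R(P, G) = P*(4 + G - P)
B(s, z) = -59/z (B(s, z) = (-5*(4 + 5 - 1*(-5)) - 1*(-11))/z = (-5*(4 + 5 + 5) + 11)/z = (-5*14 + 11)/z = (-70 + 11)/z = -59/z)
(-127 + B(-23, 19))² = (-127 - 59/19)² = (-2472/19)² = 6110784/361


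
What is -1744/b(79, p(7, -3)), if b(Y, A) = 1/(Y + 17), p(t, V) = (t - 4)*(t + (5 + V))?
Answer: -167424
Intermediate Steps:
p(t, V) = (-4 + t)*(5 + V + t)
b(Y, A) = 1/(17 + Y)
-1744/b(79, p(7, -3)) = -1744/(1/(17 + 79)) = -1744/(1/96) = -1744/1/96 = -1744*96 = -167424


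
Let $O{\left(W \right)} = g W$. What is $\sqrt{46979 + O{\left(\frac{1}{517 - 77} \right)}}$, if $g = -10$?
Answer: $\frac{15 \sqrt{101057}}{22} \approx 216.75$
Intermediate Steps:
$O{\left(W \right)} = - 10 W$
$\sqrt{46979 + O{\left(\frac{1}{517 - 77} \right)}} = \sqrt{46979 - \frac{10}{517 - 77}} = \sqrt{46979 - \frac{10}{440}} = \sqrt{46979 - \frac{1}{44}} = \sqrt{\frac{2067075}{44}} = \frac{15 \sqrt{101057}}{22}$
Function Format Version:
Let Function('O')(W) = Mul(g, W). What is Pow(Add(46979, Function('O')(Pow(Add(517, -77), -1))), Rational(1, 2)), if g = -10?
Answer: Mul(Rational(15, 22), Pow(101057, Rational(1, 2))) ≈ 216.75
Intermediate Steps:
Function('O')(W) = Mul(-10, W)
Pow(Add(46979, Function('O')(Pow(Add(517, -77), -1))), Rational(1, 2)) = Pow(Add(46979, Mul(-10, Pow(Add(517, -77), -1))), Rational(1, 2)) = Pow(Add(46979, Mul(-10, Pow(440, -1))), Rational(1, 2)) = Pow(Add(46979, Mul(-10, Rational(1, 440))), Rational(1, 2)) = Pow(Add(46979, Rational(-1, 44)), Rational(1, 2)) = Pow(Rational(2067075, 44), Rational(1, 2)) = Mul(Rational(15, 22), Pow(101057, Rational(1, 2)))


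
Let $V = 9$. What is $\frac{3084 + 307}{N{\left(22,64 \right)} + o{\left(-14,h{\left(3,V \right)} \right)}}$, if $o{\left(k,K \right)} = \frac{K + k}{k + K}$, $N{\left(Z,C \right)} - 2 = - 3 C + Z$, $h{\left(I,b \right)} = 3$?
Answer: $- \frac{3391}{167} \approx -20.305$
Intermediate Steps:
$N{\left(Z,C \right)} = 2 + Z - 3 C$ ($N{\left(Z,C \right)} = 2 - \left(- Z + 3 C\right) = 2 + Z - 3 C$)
$o{\left(k,K \right)} = 1$ ($o{\left(k,K \right)} = \frac{K + k}{K + k} = 1$)
$\frac{3084 + 307}{N{\left(22,64 \right)} + o{\left(-14,h{\left(3,V \right)} \right)}} = \frac{3084 + 307}{\left(2 + 22 - 192\right) + 1} = \frac{3391}{\left(2 + 22 - 192\right) + 1} = \frac{3391}{-168 + 1} = \frac{3391}{-167} = 3391 \left(- \frac{1}{167}\right) = - \frac{3391}{167}$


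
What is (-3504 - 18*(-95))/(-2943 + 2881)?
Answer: 897/31 ≈ 28.935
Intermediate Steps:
(-3504 - 18*(-95))/(-2943 + 2881) = (-3504 + 1710)/(-62) = -1794*(-1/62) = 897/31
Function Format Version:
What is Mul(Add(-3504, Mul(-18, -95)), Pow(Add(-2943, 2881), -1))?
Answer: Rational(897, 31) ≈ 28.935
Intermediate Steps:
Mul(Add(-3504, Mul(-18, -95)), Pow(Add(-2943, 2881), -1)) = Mul(Add(-3504, 1710), Pow(-62, -1)) = Mul(-1794, Rational(-1, 62)) = Rational(897, 31)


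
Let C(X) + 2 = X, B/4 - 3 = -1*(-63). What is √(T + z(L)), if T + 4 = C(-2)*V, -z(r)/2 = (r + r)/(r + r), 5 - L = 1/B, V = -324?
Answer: √1290 ≈ 35.917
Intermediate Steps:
B = 264 (B = 12 + 4*(-1*(-63)) = 12 + 4*63 = 12 + 252 = 264)
C(X) = -2 + X
L = 1319/264 (L = 5 - 1/264 = 1319/264 ≈ 4.9962)
z(r) = -2 (z(r) = -2*(r + r)/(r + r) = -2*2*r/(2*r) = -2*2*r*1/(2*r) = -2*1 = -2)
T = 1292 (T = -4 + (-2 - 2)*(-324) = -4 - 4*(-324) = -4 + 1296 = 1292)
√(T + z(L)) = √(1292 - 2) = √1290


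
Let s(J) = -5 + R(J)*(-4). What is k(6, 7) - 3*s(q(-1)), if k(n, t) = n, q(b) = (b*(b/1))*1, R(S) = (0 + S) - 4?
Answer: -15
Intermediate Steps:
R(S) = -4 + S (R(S) = S - 4 = -4 + S)
q(b) = b² (q(b) = (b*(b*1))*1 = (b*b)*1 = b²*1 = b²)
s(J) = 11 - 4*J (s(J) = -5 + (-4 + J)*(-4) = -5 + (16 - 4*J) = 11 - 4*J)
k(6, 7) - 3*s(q(-1)) = 6 - 3*(11 - 4*(-1)²) = 6 - 3*(11 - 4*1) = 6 - 3*(11 - 4) = 6 - 3*7 = 6 - 21 = -15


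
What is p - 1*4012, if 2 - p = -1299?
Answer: -2711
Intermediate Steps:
p = 1301 (p = 2 - 1*(-1299) = 2 + 1299 = 1301)
p - 1*4012 = 1301 - 1*4012 = 1301 - 4012 = -2711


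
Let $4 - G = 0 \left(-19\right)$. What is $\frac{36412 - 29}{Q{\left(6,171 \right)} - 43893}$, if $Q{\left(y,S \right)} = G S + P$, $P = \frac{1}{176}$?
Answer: $- \frac{6403408}{7604783} \approx -0.84202$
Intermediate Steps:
$G = 4$ ($G = 4 - 0 \left(-19\right) = 4 - 0 = 4 + 0 = 4$)
$P = \frac{1}{176} \approx 0.0056818$
$Q{\left(y,S \right)} = \frac{1}{176} + 4 S$ ($Q{\left(y,S \right)} = 4 S + \frac{1}{176} = \frac{1}{176} + 4 S$)
$\frac{36412 - 29}{Q{\left(6,171 \right)} - 43893} = \frac{36412 - 29}{\left(\frac{1}{176} + 4 \cdot 171\right) - 43893} = \frac{36383}{\left(\frac{1}{176} + 684\right) - 43893} = \frac{36383}{\frac{120385}{176} - 43893} = \frac{36383}{- \frac{7604783}{176}} = 36383 \left(- \frac{176}{7604783}\right) = - \frac{6403408}{7604783}$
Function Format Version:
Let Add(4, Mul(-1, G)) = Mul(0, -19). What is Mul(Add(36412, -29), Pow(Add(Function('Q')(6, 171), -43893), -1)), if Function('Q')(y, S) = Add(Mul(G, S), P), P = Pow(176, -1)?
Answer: Rational(-6403408, 7604783) ≈ -0.84202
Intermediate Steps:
G = 4 (G = Add(4, Mul(-1, Mul(0, -19))) = Add(4, Mul(-1, 0)) = Add(4, 0) = 4)
P = Rational(1, 176) ≈ 0.0056818
Function('Q')(y, S) = Add(Rational(1, 176), Mul(4, S)) (Function('Q')(y, S) = Add(Mul(4, S), Rational(1, 176)) = Add(Rational(1, 176), Mul(4, S)))
Mul(Add(36412, -29), Pow(Add(Function('Q')(6, 171), -43893), -1)) = Mul(Add(36412, -29), Pow(Add(Add(Rational(1, 176), Mul(4, 171)), -43893), -1)) = Mul(36383, Pow(Add(Add(Rational(1, 176), 684), -43893), -1)) = Mul(36383, Pow(Add(Rational(120385, 176), -43893), -1)) = Mul(36383, Pow(Rational(-7604783, 176), -1)) = Mul(36383, Rational(-176, 7604783)) = Rational(-6403408, 7604783)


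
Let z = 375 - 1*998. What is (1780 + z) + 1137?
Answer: 2294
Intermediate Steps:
z = -623 (z = 375 - 998 = -623)
(1780 + z) + 1137 = (1780 - 623) + 1137 = 1157 + 1137 = 2294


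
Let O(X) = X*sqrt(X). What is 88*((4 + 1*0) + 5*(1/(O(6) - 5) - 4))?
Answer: -266728/191 + 2640*sqrt(6)/191 ≈ -1362.6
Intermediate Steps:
O(X) = X**(3/2)
88*((4 + 1*0) + 5*(1/(O(6) - 5) - 4)) = 88*((4 + 1*0) + 5*(1/(6**(3/2) - 5) - 4)) = 88*((4 + 0) + 5*(1/(6*sqrt(6) - 5) - 4)) = 88*(4 + 5*(1/(-5 + 6*sqrt(6)) - 4)) = 88*(4 + 5*(-4 + 1/(-5 + 6*sqrt(6)))) = 88*(4 + (-20 + 5/(-5 + 6*sqrt(6)))) = 88*(-16 + 5/(-5 + 6*sqrt(6))) = -1408 + 440/(-5 + 6*sqrt(6))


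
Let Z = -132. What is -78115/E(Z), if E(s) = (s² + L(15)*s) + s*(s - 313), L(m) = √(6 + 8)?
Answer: -9014471/8788956 - 15623*√14/8788956 ≈ -1.0323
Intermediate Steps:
L(m) = √14
E(s) = s² + s*√14 + s*(-313 + s) (E(s) = (s² + √14*s) + s*(s - 313) = (s² + s*√14) + s*(-313 + s) = s² + s*√14 + s*(-313 + s))
-78115/E(Z) = -78115*(-1/(132*(-313 + √14 + 2*(-132)))) = -78115*(-1/(132*(-313 + √14 - 264))) = -78115*(-1/(132*(-577 + √14))) = -78115/(76164 - 132*√14)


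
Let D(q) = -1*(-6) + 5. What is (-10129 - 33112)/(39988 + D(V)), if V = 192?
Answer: -43241/39999 ≈ -1.0811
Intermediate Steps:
D(q) = 11 (D(q) = 6 + 5 = 11)
(-10129 - 33112)/(39988 + D(V)) = (-10129 - 33112)/(39988 + 11) = -43241/39999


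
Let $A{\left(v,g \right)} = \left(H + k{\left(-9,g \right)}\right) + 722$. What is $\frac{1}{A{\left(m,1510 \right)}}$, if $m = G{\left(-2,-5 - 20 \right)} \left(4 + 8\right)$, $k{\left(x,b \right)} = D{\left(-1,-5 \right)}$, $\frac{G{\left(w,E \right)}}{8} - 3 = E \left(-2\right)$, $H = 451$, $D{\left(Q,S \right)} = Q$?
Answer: $\frac{1}{1172} \approx 0.00085324$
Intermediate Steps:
$G{\left(w,E \right)} = 24 - 16 E$ ($G{\left(w,E \right)} = 24 + 8 E \left(-2\right) = 24 + 8 \left(- 2 E\right) = 24 - 16 E$)
$k{\left(x,b \right)} = -1$
$m = 5088$ ($m = \left(24 - 16 \left(-5 - 20\right)\right) \left(4 + 8\right) = \left(24 - 16 \left(-5 - 20\right)\right) 12 = \left(24 - -400\right) 12 = \left(24 + 400\right) 12 = 424 \cdot 12 = 5088$)
$A{\left(v,g \right)} = 1172$ ($A{\left(v,g \right)} = \left(451 - 1\right) + 722 = 450 + 722 = 1172$)
$\frac{1}{A{\left(m,1510 \right)}} = \frac{1}{1172}$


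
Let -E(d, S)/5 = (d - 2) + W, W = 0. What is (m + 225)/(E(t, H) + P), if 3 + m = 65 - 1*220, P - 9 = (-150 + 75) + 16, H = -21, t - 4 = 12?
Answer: -67/120 ≈ -0.55833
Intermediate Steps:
t = 16 (t = 4 + 12 = 16)
P = -50 (P = 9 + ((-150 + 75) + 16) = 9 + (-75 + 16) = 9 - 59 = -50)
m = -158 (m = -3 + (65 - 1*220) = -3 + (65 - 220) = -3 - 155 = -158)
E(d, S) = 10 - 5*d (E(d, S) = -5*((d - 2) + 0) = -5*((-2 + d) + 0) = -5*(-2 + d) = 10 - 5*d)
(m + 225)/(E(t, H) + P) = (-158 + 225)/((10 - 5*16) - 50) = 67/((10 - 80) - 50) = 67/(-70 - 50) = 67/(-120) = 67*(-1/120) = -67/120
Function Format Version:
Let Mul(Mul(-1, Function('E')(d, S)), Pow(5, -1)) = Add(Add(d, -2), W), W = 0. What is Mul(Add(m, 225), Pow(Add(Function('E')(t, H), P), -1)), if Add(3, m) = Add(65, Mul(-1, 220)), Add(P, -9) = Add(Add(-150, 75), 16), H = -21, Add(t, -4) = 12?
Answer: Rational(-67, 120) ≈ -0.55833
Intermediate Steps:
t = 16 (t = Add(4, 12) = 16)
P = -50 (P = Add(9, Add(Add(-150, 75), 16)) = Add(9, Add(-75, 16)) = Add(9, -59) = -50)
m = -158 (m = Add(-3, Add(65, Mul(-1, 220))) = Add(-3, Add(65, -220)) = Add(-3, -155) = -158)
Function('E')(d, S) = Add(10, Mul(-5, d)) (Function('E')(d, S) = Mul(-5, Add(Add(d, -2), 0)) = Mul(-5, Add(Add(-2, d), 0)) = Mul(-5, Add(-2, d)) = Add(10, Mul(-5, d)))
Mul(Add(m, 225), Pow(Add(Function('E')(t, H), P), -1)) = Mul(Add(-158, 225), Pow(Add(Add(10, Mul(-5, 16)), -50), -1)) = Mul(67, Pow(Add(Add(10, -80), -50), -1)) = Mul(67, Pow(Add(-70, -50), -1)) = Mul(67, Pow(-120, -1)) = Mul(67, Rational(-1, 120)) = Rational(-67, 120)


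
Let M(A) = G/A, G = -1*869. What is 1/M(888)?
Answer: -888/869 ≈ -1.0219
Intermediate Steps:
G = -869
M(A) = -869/A
1/M(888) = 1/(-869/888) = -888/869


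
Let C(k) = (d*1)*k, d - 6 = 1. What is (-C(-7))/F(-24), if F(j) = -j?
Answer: 49/24 ≈ 2.0417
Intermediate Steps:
d = 7 (d = 6 + 1 = 7)
C(k) = 7*k (C(k) = (7*1)*k = 7*k)
(-C(-7))/F(-24) = (-7*(-7))/((-1*(-24))) = -1*(-49)/24 = 49*(1/24) = 49/24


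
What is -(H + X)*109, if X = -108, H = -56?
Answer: 17876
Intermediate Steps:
-(H + X)*109 = -(-56 - 108)*109 = -(-164)*109 = -1*(-17876) = 17876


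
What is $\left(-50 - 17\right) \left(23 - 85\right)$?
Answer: $4154$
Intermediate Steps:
$\left(-50 - 17\right) \left(23 - 85\right) = \left(-50 - 17\right) \left(-62\right) = \left(-67\right) \left(-62\right) = 4154$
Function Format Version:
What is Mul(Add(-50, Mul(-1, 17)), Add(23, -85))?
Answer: 4154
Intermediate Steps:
Mul(Add(-50, Mul(-1, 17)), Add(23, -85)) = Mul(Add(-50, -17), -62) = Mul(-67, -62) = 4154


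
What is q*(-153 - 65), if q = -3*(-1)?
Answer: -654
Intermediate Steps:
q = 3
q*(-153 - 65) = 3*(-153 - 65) = 3*(-218) = -654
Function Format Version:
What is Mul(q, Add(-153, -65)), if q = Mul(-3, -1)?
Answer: -654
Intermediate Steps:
q = 3
Mul(q, Add(-153, -65)) = Mul(3, Add(-153, -65)) = Mul(3, -218) = -654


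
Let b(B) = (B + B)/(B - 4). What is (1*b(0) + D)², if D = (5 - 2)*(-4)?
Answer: 144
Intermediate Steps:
b(B) = 2*B/(-4 + B) (b(B) = (2*B)/(-4 + B) = 2*B/(-4 + B))
D = -12 (D = 3*(-4) = -12)
(1*b(0) + D)² = (1*(2*0/(-4 + 0)) - 12)² = (1*(2*0/(-4)) - 12)² = (1*(2*0*(-¼)) - 12)² = (1*0 - 12)² = (0 - 12)² = (-12)² = 144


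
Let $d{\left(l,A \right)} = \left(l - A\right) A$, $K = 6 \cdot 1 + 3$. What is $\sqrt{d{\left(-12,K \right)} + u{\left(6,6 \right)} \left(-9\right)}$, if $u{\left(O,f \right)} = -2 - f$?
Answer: $3 i \sqrt{13} \approx 10.817 i$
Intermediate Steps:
$K = 9$ ($K = 6 + 3 = 9$)
$d{\left(l,A \right)} = A \left(l - A\right)$
$\sqrt{d{\left(-12,K \right)} + u{\left(6,6 \right)} \left(-9\right)} = \sqrt{9 \left(-12 - 9\right) + \left(-2 - 6\right) \left(-9\right)} = \sqrt{9 \left(-21\right) - -72} = \sqrt{-189 + 72} = \sqrt{-117} = 3 i \sqrt{13}$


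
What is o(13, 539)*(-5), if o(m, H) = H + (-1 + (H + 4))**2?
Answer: -1471515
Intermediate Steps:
o(m, H) = H + (3 + H)**2 (o(m, H) = H + (-1 + (4 + H))**2 = H + (3 + H)**2)
o(13, 539)*(-5) = (539 + (3 + 539)**2)*(-5) = (539 + 542**2)*(-5) = (539 + 293764)*(-5) = 294303*(-5) = -1471515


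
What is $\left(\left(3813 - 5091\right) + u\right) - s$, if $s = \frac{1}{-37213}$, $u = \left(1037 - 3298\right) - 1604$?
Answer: $- \frac{191386458}{37213} \approx -5143.0$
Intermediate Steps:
$u = -3865$ ($u = -2261 - 1604 = -3865$)
$s = - \frac{1}{37213} \approx -2.6872 \cdot 10^{-5}$
$\left(\left(3813 - 5091\right) + u\right) - s = \left(\left(3813 - 5091\right) - 3865\right) - - \frac{1}{37213} = \left(-1278 - 3865\right) + \frac{1}{37213} = -5143 + \frac{1}{37213} = - \frac{191386458}{37213}$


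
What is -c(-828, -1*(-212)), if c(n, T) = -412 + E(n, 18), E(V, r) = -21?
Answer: 433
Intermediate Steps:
c(n, T) = -433 (c(n, T) = -412 - 21 = -433)
-c(-828, -1*(-212)) = -1*(-433) = 433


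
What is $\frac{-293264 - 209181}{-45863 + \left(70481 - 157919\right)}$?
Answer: $\frac{502445}{133301} \approx 3.7693$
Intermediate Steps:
$\frac{-293264 - 209181}{-45863 + \left(70481 - 157919\right)} = - \frac{502445}{-45863 - 87438} = - \frac{502445}{-133301} = \left(-502445\right) \left(- \frac{1}{133301}\right) = \frac{502445}{133301}$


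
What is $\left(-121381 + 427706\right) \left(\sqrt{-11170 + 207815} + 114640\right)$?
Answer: $35117098000 + 306325 \sqrt{196645} \approx 3.5253 \cdot 10^{10}$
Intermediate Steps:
$\left(-121381 + 427706\right) \left(\sqrt{-11170 + 207815} + 114640\right) = 306325 \left(\sqrt{196645} + 114640\right) = 306325 \left(114640 + \sqrt{196645}\right) = 35117098000 + 306325 \sqrt{196645}$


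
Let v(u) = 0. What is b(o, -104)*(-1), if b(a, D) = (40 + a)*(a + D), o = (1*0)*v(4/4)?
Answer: 4160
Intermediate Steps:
o = 0 (o = (1*0)*0 = 0*0 = 0)
b(a, D) = (40 + a)*(D + a)
b(o, -104)*(-1) = (0² + 40*(-104) + 40*0 - 104*0)*(-1) = (0 - 4160 + 0 + 0)*(-1) = -4160*(-1) = 4160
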